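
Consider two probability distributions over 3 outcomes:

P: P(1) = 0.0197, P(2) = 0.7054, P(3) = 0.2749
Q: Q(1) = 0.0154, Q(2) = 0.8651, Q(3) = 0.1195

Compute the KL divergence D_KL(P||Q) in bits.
0.1297 bits

D_KL(P||Q) = Σ P(x) log₂(P(x)/Q(x))

Computing term by term:
  P(1)·log₂(P(1)/Q(1)) = 0.0197·log₂(0.0197/0.0154) = 0.00700
  P(2)·log₂(P(2)/Q(2)) = 0.7054·log₂(0.7054/0.8651) = -0.20769
  P(3)·log₂(P(3)/Q(3)) = 0.2749·log₂(0.2749/0.1195) = 0.33040

D_KL(P||Q) = 0.00700 - 0.20769 + 0.33040 = 0.12971 ≈ 0.1297 bits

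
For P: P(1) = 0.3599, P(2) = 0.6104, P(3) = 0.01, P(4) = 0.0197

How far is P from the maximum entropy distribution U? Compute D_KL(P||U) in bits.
0.8566 bits

U(i) = 1/4 for all i

D_KL(P||U) = Σ P(x) log₂(P(x) / (1/4))
           = Σ P(x) log₂(P(x)) + log₂(4)
           = log₂(4) - H(P)

H(P) = -Σ P(x) log₂(P(x)):
  -P(1)·log₂(P(1)) = -(0.3599)·log₂(0.3599) = 0.53061
  -P(2)·log₂(P(2)) = -(0.6104)·log₂(0.6104) = 0.43471
  -P(3)·log₂(P(3)) = -(0.01)·log₂(0.01) = 0.06644
  -P(4)·log₂(P(4)) = -(0.0197)·log₂(0.0197) = 0.11161
H(P) = 0.53061 + 0.43471 + 0.06644 + 0.11161 = 1.14337 bits

log₂(4) = 2.00000 bits

D_KL(P||U) = 2.00000 - 1.14337 = 0.85663 ≈ 0.8566 bits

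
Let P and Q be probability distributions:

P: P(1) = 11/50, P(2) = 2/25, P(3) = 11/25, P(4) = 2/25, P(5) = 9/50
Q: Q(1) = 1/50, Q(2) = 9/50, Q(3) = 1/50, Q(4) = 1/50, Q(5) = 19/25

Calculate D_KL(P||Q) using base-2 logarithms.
2.4156 bits

D_KL(P||Q) = Σ P(x) log₂(P(x)/Q(x))

Computing term by term:
  P(1)·log₂(P(1)/Q(1)) = (11/50)·log₂((11/50)/(1/50)) = 0.76107
  P(2)·log₂(P(2)/Q(2)) = (2/25)·log₂((2/25)/(9/50)) = -0.09359
  P(3)·log₂(P(3)/Q(3)) = (11/25)·log₂((11/25)/(1/50)) = 1.96215
  P(4)·log₂(P(4)/Q(4)) = (2/25)·log₂((2/25)/(1/50)) = 0.16000
  P(5)·log₂(P(5)/Q(5)) = (9/50)·log₂((9/50)/(19/25)) = -0.37404

D_KL(P||Q) = 0.76107 - 0.09359 + 1.96215 + 0.16000 - 0.37404 = 2.41559 ≈ 2.4156 bits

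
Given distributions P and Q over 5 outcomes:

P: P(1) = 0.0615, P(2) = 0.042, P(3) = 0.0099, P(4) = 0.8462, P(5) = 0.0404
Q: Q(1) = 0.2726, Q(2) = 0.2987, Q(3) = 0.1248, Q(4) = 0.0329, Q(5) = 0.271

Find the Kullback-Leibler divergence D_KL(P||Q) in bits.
3.5662 bits

D_KL(P||Q) = Σ P(x) log₂(P(x)/Q(x))

Computing term by term:
  P(1)·log₂(P(1)/Q(1)) = 0.0615·log₂(0.0615/0.2726) = -0.13211
  P(2)·log₂(P(2)/Q(2)) = 0.042·log₂(0.042/0.2987) = -0.11887
  P(3)·log₂(P(3)/Q(3)) = 0.0099·log₂(0.0099/0.1248) = -0.03619
  P(4)·log₂(P(4)/Q(4)) = 0.8462·log₂(0.8462/0.0329) = 3.96431
  P(5)·log₂(P(5)/Q(5)) = 0.0404·log₂(0.0404/0.271) = -0.11093

D_KL(P||Q) = -0.13211 - 0.11887 - 0.03619 + 3.96431 - 0.11093 = 3.56621 ≈ 3.5662 bits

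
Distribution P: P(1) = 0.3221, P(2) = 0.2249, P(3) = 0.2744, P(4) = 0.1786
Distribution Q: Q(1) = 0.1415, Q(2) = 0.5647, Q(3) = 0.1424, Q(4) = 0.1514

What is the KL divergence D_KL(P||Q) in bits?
0.3858 bits

D_KL(P||Q) = Σ P(x) log₂(P(x)/Q(x))

Computing term by term:
  P(1)·log₂(P(1)/Q(1)) = 0.3221·log₂(0.3221/0.1415) = 0.38224
  P(2)·log₂(P(2)/Q(2)) = 0.2249·log₂(0.2249/0.5647) = -0.29871
  P(3)·log₂(P(3)/Q(3)) = 0.2744·log₂(0.2744/0.1424) = 0.25967
  P(4)·log₂(P(4)/Q(4)) = 0.1786·log₂(0.1786/0.1514) = 0.04257

D_KL(P||Q) = 0.38224 - 0.29871 + 0.25967 + 0.04257 = 0.38577 ≈ 0.3858 bits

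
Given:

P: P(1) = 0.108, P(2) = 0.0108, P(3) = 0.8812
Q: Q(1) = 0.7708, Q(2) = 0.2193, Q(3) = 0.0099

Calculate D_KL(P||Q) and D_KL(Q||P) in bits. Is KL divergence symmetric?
D_KL(P||Q) = 5.3534 bits, D_KL(Q||P) = 3.0740 bits. No, KL divergence is not symmetric.

D_KL(P||Q) = Σ P(x) log₂(P(x)/Q(x))

Computing term by term:
  P(1)·log₂(P(1)/Q(1)) = 0.108·log₂(0.108/0.7708) = -0.30622
  P(2)·log₂(P(2)/Q(2)) = 0.0108·log₂(0.0108/0.2193) = -0.04691
  P(3)·log₂(P(3)/Q(3)) = 0.8812·log₂(0.8812/0.0099) = 5.70656

D_KL(P||Q) = -0.30622 - 0.04691 + 5.70656 = 5.35343 ≈ 5.3534 bits

D_KL(Q||P) = Σ Q(x) log₂(Q(x)/P(x))

Computing term by term:
  Q(1)·log₂(Q(1)/P(1)) = 0.7708·log₂(0.7708/0.108) = 2.18547
  Q(2)·log₂(Q(2)/P(2)) = 0.2193·log₂(0.2193/0.0108) = 0.95260
  Q(3)·log₂(Q(3)/P(3)) = 0.0099·log₂(0.0099/0.8812) = -0.06411

D_KL(Q||P) = 2.18547 + 0.95260 - 0.06411 = 3.07396 ≈ 3.0740 bits

These are NOT equal (difference: 2.2794 bits). KL divergence is asymmetric: D_KL(P||Q) ≠ D_KL(Q||P) in general.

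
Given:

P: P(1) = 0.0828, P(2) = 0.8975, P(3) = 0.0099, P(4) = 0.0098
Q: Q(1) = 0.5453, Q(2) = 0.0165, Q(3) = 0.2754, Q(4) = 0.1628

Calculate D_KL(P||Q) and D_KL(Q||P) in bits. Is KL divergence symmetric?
D_KL(P||Q) = 4.8620 bits, D_KL(Q||P) = 3.3691 bits. No, KL divergence is not symmetric.

D_KL(P||Q) = Σ P(x) log₂(P(x)/Q(x))

Computing term by term:
  P(1)·log₂(P(1)/Q(1)) = 0.0828·log₂(0.0828/0.5453) = -0.22516
  P(2)·log₂(P(2)/Q(2)) = 0.8975·log₂(0.8975/0.0165) = 5.17442
  P(3)·log₂(P(3)/Q(3)) = 0.0099·log₂(0.0099/0.2754) = -0.04750
  P(4)·log₂(P(4)/Q(4)) = 0.0098·log₂(0.0098/0.1628) = -0.03973

D_KL(P||Q) = -0.22516 + 5.17442 - 0.04750 - 0.03973 = 4.86203 ≈ 4.8620 bits

D_KL(Q||P) = Σ Q(x) log₂(Q(x)/P(x))

Computing term by term:
  Q(1)·log₂(Q(1)/P(1)) = 0.5453·log₂(0.5453/0.0828) = 1.48286
  Q(2)·log₂(Q(2)/P(2)) = 0.0165·log₂(0.0165/0.8975) = -0.09513
  Q(3)·log₂(Q(3)/P(3)) = 0.2754·log₂(0.2754/0.0099) = 1.32136
  Q(4)·log₂(Q(4)/P(4)) = 0.1628·log₂(0.1628/0.0098) = 0.66002

D_KL(Q||P) = 1.48286 - 0.09513 + 1.32136 + 0.66002 = 3.36911 ≈ 3.3691 bits

These are NOT equal (difference: 1.4929 bits). KL divergence is asymmetric: D_KL(P||Q) ≠ D_KL(Q||P) in general.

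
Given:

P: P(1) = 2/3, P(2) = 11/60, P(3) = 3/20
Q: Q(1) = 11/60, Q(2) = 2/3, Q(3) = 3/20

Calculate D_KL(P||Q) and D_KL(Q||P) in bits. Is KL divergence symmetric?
D_KL(P||Q) = 0.9002 bits, D_KL(Q||P) = 0.9002 bits. The two values coincide for this particular pair, but no — KL divergence is not symmetric in general.

D_KL(P||Q) = Σ P(x) log₂(P(x)/Q(x))

Computing term by term:
  P(1)·log₂(P(1)/Q(1)) = (2/3)·log₂((2/3)/(11/60)) = 1.24166
  P(2)·log₂(P(2)/Q(2)) = (11/60)·log₂((11/60)/(2/3)) = -0.34146
  P(3)·log₂(P(3)/Q(3)) = (3/20)·log₂((3/20)/(3/20)) = 0.00000

D_KL(P||Q) = 1.24166 - 0.34146 + 0.00000 = 0.90020 ≈ 0.9002 bits

D_KL(Q||P) = Σ Q(x) log₂(Q(x)/P(x))

Computing term by term:
  Q(1)·log₂(Q(1)/P(1)) = (11/60)·log₂((11/60)/(2/3)) = -0.34146
  Q(2)·log₂(Q(2)/P(2)) = (2/3)·log₂((2/3)/(11/60)) = 1.24166
  Q(3)·log₂(Q(3)/P(3)) = (3/20)·log₂((3/20)/(3/20)) = 0.00000

D_KL(Q||P) = -0.34146 + 1.24166 + 0.00000 = 0.90020 ≈ 0.9002 bits

These ARE equal here. Q is P with outcomes relabeled (Q(1) = P(2), Q(2) = P(1)) by a relabeling that is its own inverse, so the two sums contain exactly the same terms in a different order. This is a special case — KL divergence is not symmetric in general: D_KL(P||Q) ≠ D_KL(Q||P) for most P, Q.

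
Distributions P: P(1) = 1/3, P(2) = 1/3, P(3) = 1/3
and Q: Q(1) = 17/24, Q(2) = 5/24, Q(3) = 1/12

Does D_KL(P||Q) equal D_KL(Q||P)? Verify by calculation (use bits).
D_KL(P||Q) = 0.5302 bits, D_KL(Q||P) = 0.4624 bits. No — D_KL(P||Q) ≠ D_KL(Q||P) for this pair.

D_KL(P||Q) = Σ P(x) log₂(P(x)/Q(x))

Computing term by term:
  P(1)·log₂(P(1)/Q(1)) = (1/3)·log₂((1/3)/(17/24)) = -0.36249
  P(2)·log₂(P(2)/Q(2)) = (1/3)·log₂((1/3)/(5/24)) = 0.22602
  P(3)·log₂(P(3)/Q(3)) = (1/3)·log₂((1/3)/(1/12)) = 0.66667

D_KL(P||Q) = -0.36249 + 0.22602 + 0.66667 = 0.53020 ≈ 0.5302 bits

D_KL(Q||P) = Σ Q(x) log₂(Q(x)/P(x))

Computing term by term:
  Q(1)·log₂(Q(1)/P(1)) = (17/24)·log₂((17/24)/(1/3)) = 0.77029
  Q(2)·log₂(Q(2)/P(2)) = (5/24)·log₂((5/24)/(1/3)) = -0.14126
  Q(3)·log₂(Q(3)/P(3)) = (1/12)·log₂((1/12)/(1/3)) = -0.16667

D_KL(Q||P) = 0.77029 - 0.14126 - 0.16667 = 0.46236 ≈ 0.4624 bits

These are NOT equal (difference: 0.0678 bits). KL divergence is asymmetric: D_KL(P||Q) ≠ D_KL(Q||P) in general.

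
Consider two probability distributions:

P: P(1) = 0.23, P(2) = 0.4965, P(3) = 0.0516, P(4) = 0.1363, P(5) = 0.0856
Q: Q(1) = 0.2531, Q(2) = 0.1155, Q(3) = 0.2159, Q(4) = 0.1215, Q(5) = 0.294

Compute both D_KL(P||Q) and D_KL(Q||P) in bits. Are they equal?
D_KL(P||Q) = 0.7765 bits, D_KL(Q||P) = 0.7410 bits. No, they are not equal.

D_KL(P||Q) = Σ P(x) log₂(P(x)/Q(x))

Computing term by term:
  P(1)·log₂(P(1)/Q(1)) = 0.23·log₂(0.23/0.2531) = -0.03176
  P(2)·log₂(P(2)/Q(2)) = 0.4965·log₂(0.4965/0.1155) = 1.04459
  P(3)·log₂(P(3)/Q(3)) = 0.0516·log₂(0.0516/0.2159) = -0.10655
  P(4)·log₂(P(4)/Q(4)) = 0.1363·log₂(0.1363/0.1215) = 0.02260
  P(5)·log₂(P(5)/Q(5)) = 0.0856·log₂(0.0856/0.294) = -0.15238

D_KL(P||Q) = -0.03176 + 1.04459 - 0.10655 + 0.02260 - 0.15238 = 0.77650 ≈ 0.7765 bits

D_KL(Q||P) = Σ Q(x) log₂(Q(x)/P(x))

Computing term by term:
  Q(1)·log₂(Q(1)/P(1)) = 0.2531·log₂(0.2531/0.23) = 0.03495
  Q(2)·log₂(Q(2)/P(2)) = 0.1155·log₂(0.1155/0.4965) = -0.24300
  Q(3)·log₂(Q(3)/P(3)) = 0.2159·log₂(0.2159/0.0516) = 0.44582
  Q(4)·log₂(Q(4)/P(4)) = 0.1215·log₂(0.1215/0.1363) = -0.02015
  Q(5)·log₂(Q(5)/P(5)) = 0.294·log₂(0.294/0.0856) = 0.52336

D_KL(Q||P) = 0.03495 - 0.24300 + 0.44582 - 0.02015 + 0.52336 = 0.74098 ≈ 0.7410 bits

These are NOT equal (difference: 0.0355 bits). KL divergence is asymmetric: D_KL(P||Q) ≠ D_KL(Q||P) in general.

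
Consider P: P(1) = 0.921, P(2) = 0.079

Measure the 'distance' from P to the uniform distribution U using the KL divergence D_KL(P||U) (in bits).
0.6014 bits

U(i) = 1/2 for all i

D_KL(P||U) = Σ P(x) log₂(P(x) / (1/2))
           = Σ P(x) log₂(P(x)) + log₂(2)
           = log₂(2) - H(P)

H(P) = -Σ P(x) log₂(P(x)):
  -P(1)·log₂(P(1)) = -(0.921)·log₂(0.921) = 0.10935
  -P(2)·log₂(P(2)) = -(0.079)·log₂(0.079) = 0.28930
H(P) = 0.10935 + 0.28930 = 0.39865 bits

log₂(2) = 1.00000 bits

D_KL(P||U) = 1.00000 - 0.39865 = 0.60135 ≈ 0.6014 bits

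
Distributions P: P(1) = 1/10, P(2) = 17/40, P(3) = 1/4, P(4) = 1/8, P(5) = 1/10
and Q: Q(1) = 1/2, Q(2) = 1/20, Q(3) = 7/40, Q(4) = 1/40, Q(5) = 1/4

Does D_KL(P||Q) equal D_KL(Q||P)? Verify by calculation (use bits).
D_KL(P||Q) = 1.3667 bits, D_KL(Q||P) = 1.1890 bits. No — D_KL(P||Q) ≠ D_KL(Q||P) for this pair.

D_KL(P||Q) = Σ P(x) log₂(P(x)/Q(x))

Computing term by term:
  P(1)·log₂(P(1)/Q(1)) = (1/10)·log₂((1/10)/(1/2)) = -0.23219
  P(2)·log₂(P(2)/Q(2)) = (17/40)·log₂((17/40)/(1/20)) = 1.31217
  P(3)·log₂(P(3)/Q(3)) = (1/4)·log₂((1/4)/(7/40)) = 0.12864
  P(4)·log₂(P(4)/Q(4)) = (1/8)·log₂((1/8)/(1/40)) = 0.29024
  P(5)·log₂(P(5)/Q(5)) = (1/10)·log₂((1/10)/(1/4)) = -0.13219

D_KL(P||Q) = -0.23219 + 1.31217 + 0.12864 + 0.29024 - 0.13219 = 1.36667 ≈ 1.3667 bits

D_KL(Q||P) = Σ Q(x) log₂(Q(x)/P(x))

Computing term by term:
  Q(1)·log₂(Q(1)/P(1)) = (1/2)·log₂((1/2)/(1/10)) = 1.16096
  Q(2)·log₂(Q(2)/P(2)) = (1/20)·log₂((1/20)/(17/40)) = -0.15437
  Q(3)·log₂(Q(3)/P(3)) = (7/40)·log₂((7/40)/(1/4)) = -0.09005
  Q(4)·log₂(Q(4)/P(4)) = (1/40)·log₂((1/40)/(1/8)) = -0.05805
  Q(5)·log₂(Q(5)/P(5)) = (1/4)·log₂((1/4)/(1/10)) = 0.33048

D_KL(Q||P) = 1.16096 - 0.15437 - 0.09005 - 0.05805 + 0.33048 = 1.18897 ≈ 1.1890 bits

These are NOT equal (difference: 0.1777 bits). KL divergence is asymmetric: D_KL(P||Q) ≠ D_KL(Q||P) in general.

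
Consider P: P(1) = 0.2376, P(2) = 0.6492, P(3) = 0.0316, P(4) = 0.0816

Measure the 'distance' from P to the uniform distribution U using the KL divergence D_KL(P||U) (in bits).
0.6502 bits

U(i) = 1/4 for all i

D_KL(P||U) = Σ P(x) log₂(P(x) / (1/4))
           = Σ P(x) log₂(P(x)) + log₂(4)
           = log₂(4) - H(P)

H(P) = -Σ P(x) log₂(P(x)):
  -P(1)·log₂(P(1)) = -(0.2376)·log₂(0.2376) = 0.49264
  -P(2)·log₂(P(2)) = -(0.6492)·log₂(0.6492) = 0.40462
  -P(3)·log₂(P(3)) = -(0.0316)·log₂(0.0316) = 0.15749
  -P(4)·log₂(P(4)) = -(0.0816)·log₂(0.0816) = 0.29501
H(P) = 0.49264 + 0.40462 + 0.15749 + 0.29501 = 1.34976 bits

log₂(4) = 2.00000 bits

D_KL(P||U) = 2.00000 - 1.34976 = 0.65024 ≈ 0.6502 bits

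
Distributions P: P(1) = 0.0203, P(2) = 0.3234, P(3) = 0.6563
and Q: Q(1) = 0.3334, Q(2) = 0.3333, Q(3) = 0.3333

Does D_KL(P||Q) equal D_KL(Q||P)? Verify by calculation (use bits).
D_KL(P||Q) = 0.5455 bits, D_KL(Q||P) = 1.0349 bits. No — D_KL(P||Q) ≠ D_KL(Q||P) for this pair.

D_KL(P||Q) = Σ P(x) log₂(P(x)/Q(x))

Computing term by term:
  P(1)·log₂(P(1)/Q(1)) = 0.0203·log₂(0.0203/0.3334) = -0.08197
  P(2)·log₂(P(2)/Q(2)) = 0.3234·log₂(0.3234/0.3333) = -0.01407
  P(3)·log₂(P(3)/Q(3)) = 0.6563·log₂(0.6563/0.3333) = 0.64156

D_KL(P||Q) = -0.08197 - 0.01407 + 0.64156 = 0.54552 ≈ 0.5455 bits

D_KL(Q||P) = Σ Q(x) log₂(Q(x)/P(x))

Computing term by term:
  Q(1)·log₂(Q(1)/P(1)) = 0.3334·log₂(0.3334/0.0203) = 1.34617
  Q(2)·log₂(Q(2)/P(2)) = 0.3333·log₂(0.3333/0.3234) = 0.01450
  Q(3)·log₂(Q(3)/P(3)) = 0.3333·log₂(0.3333/0.6563) = -0.32581

D_KL(Q||P) = 1.34617 + 0.01450 - 0.32581 = 1.03486 ≈ 1.0349 bits

These are NOT equal (difference: 0.4894 bits). KL divergence is asymmetric: D_KL(P||Q) ≠ D_KL(Q||P) in general.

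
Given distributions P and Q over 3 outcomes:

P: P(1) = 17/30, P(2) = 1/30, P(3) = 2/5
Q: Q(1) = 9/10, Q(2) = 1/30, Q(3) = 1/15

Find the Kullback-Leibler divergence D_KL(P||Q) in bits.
0.6558 bits

D_KL(P||Q) = Σ P(x) log₂(P(x)/Q(x))

Computing term by term:
  P(1)·log₂(P(1)/Q(1)) = (17/30)·log₂((17/30)/(9/10)) = -0.37821
  P(2)·log₂(P(2)/Q(2)) = (1/30)·log₂((1/30)/(1/30)) = 0.00000
  P(3)·log₂(P(3)/Q(3)) = (2/5)·log₂((2/5)/(1/15)) = 1.03399

D_KL(P||Q) = -0.37821 + 0.00000 + 1.03399 = 0.65578 ≈ 0.6558 bits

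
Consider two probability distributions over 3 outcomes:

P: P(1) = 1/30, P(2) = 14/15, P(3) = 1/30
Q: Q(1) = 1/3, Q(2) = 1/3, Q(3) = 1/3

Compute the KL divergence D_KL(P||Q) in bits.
1.1649 bits

D_KL(P||Q) = Σ P(x) log₂(P(x)/Q(x))

Computing term by term:
  P(1)·log₂(P(1)/Q(1)) = (1/30)·log₂((1/30)/(1/3)) = -0.11073
  P(2)·log₂(P(2)/Q(2)) = (14/15)·log₂((14/15)/(1/3)) = 1.38640
  P(3)·log₂(P(3)/Q(3)) = (1/30)·log₂((1/30)/(1/3)) = -0.11073

D_KL(P||Q) = -0.11073 + 1.38640 - 0.11073 = 1.16494 ≈ 1.1649 bits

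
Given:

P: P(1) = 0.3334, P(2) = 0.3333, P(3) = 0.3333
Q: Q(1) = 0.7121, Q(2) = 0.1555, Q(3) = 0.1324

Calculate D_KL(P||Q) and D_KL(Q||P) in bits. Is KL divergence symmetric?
D_KL(P||Q) = 0.4455 bits, D_KL(Q||P) = 0.4322 bits. No, KL divergence is not symmetric.

D_KL(P||Q) = Σ P(x) log₂(P(x)/Q(x))

Computing term by term:
  P(1)·log₂(P(1)/Q(1)) = 0.3334·log₂(0.3334/0.7121) = -0.36501
  P(2)·log₂(P(2)/Q(2)) = 0.3333·log₂(0.3333/0.1555) = 0.36660
  P(3)·log₂(P(3)/Q(3)) = 0.3333·log₂(0.3333/0.1324) = 0.44393

D_KL(P||Q) = -0.36501 + 0.36660 + 0.44393 = 0.44552 ≈ 0.4455 bits

D_KL(Q||P) = Σ Q(x) log₂(Q(x)/P(x))

Computing term by term:
  Q(1)·log₂(Q(1)/P(1)) = 0.7121·log₂(0.7121/0.3334) = 0.77963
  Q(2)·log₂(Q(2)/P(2)) = 0.1555·log₂(0.1555/0.3333) = -0.17104
  Q(3)·log₂(Q(3)/P(3)) = 0.1324·log₂(0.1324/0.3333) = -0.17635

D_KL(Q||P) = 0.77963 - 0.17104 - 0.17635 = 0.43224 ≈ 0.4322 bits

These are NOT equal (difference: 0.0133 bits). KL divergence is asymmetric: D_KL(P||Q) ≠ D_KL(Q||P) in general.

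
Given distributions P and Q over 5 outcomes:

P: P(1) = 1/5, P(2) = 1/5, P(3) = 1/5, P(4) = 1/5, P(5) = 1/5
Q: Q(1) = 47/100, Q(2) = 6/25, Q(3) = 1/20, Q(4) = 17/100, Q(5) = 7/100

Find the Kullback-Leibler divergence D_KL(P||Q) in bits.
0.4507 bits

D_KL(P||Q) = Σ P(x) log₂(P(x)/Q(x))

Computing term by term:
  P(1)·log₂(P(1)/Q(1)) = (1/5)·log₂((1/5)/(47/100)) = -0.24653
  P(2)·log₂(P(2)/Q(2)) = (1/5)·log₂((1/5)/(6/25)) = -0.05261
  P(3)·log₂(P(3)/Q(3)) = (1/5)·log₂((1/5)/(1/20)) = 0.40000
  P(4)·log₂(P(4)/Q(4)) = (1/5)·log₂((1/5)/(17/100)) = 0.04689
  P(5)·log₂(P(5)/Q(5)) = (1/5)·log₂((1/5)/(7/100)) = 0.30291

D_KL(P||Q) = -0.24653 - 0.05261 + 0.40000 + 0.04689 + 0.30291 = 0.45066 ≈ 0.4507 bits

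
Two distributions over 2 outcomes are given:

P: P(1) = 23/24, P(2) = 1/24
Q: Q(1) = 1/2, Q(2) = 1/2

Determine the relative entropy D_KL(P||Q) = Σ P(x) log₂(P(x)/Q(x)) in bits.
0.7501 bits

D_KL(P||Q) = Σ P(x) log₂(P(x)/Q(x))

Computing term by term:
  P(1)·log₂(P(1)/Q(1)) = (23/24)·log₂((23/24)/(1/2)) = 0.89949
  P(2)·log₂(P(2)/Q(2)) = (1/24)·log₂((1/24)/(1/2)) = -0.14937

D_KL(P||Q) = 0.89949 - 0.14937 = 0.75012 ≈ 0.7501 bits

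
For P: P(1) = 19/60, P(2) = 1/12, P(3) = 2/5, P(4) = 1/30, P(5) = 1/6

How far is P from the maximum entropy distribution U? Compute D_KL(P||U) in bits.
0.3747 bits

U(i) = 1/5 for all i

D_KL(P||U) = Σ P(x) log₂(P(x) / (1/5))
           = Σ P(x) log₂(P(x)) + log₂(5)
           = log₂(5) - H(P)

H(P) = -Σ P(x) log₂(P(x)):
  -P(1)·log₂(P(1)) = -(19/60)·log₂(19/60) = 0.52534
  -P(2)·log₂(P(2)) = -(1/12)·log₂(1/12) = 0.29875
  -P(3)·log₂(P(3)) = -(2/5)·log₂(2/5) = 0.52877
  -P(4)·log₂(P(4)) = -(1/30)·log₂(1/30) = 0.16356
  -P(5)·log₂(P(5)) = -(1/6)·log₂(1/6) = 0.43083
H(P) = 0.52534 + 0.29875 + 0.52877 + 0.16356 + 0.43083 = 1.94725 bits

log₂(5) = 2.32193 bits

D_KL(P||U) = 2.32193 - 1.94725 = 0.37468 ≈ 0.3747 bits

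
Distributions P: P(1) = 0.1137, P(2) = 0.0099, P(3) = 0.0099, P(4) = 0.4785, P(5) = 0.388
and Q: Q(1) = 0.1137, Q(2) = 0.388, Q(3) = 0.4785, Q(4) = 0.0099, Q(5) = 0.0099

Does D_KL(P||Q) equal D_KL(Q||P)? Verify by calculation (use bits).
D_KL(P||Q) = 4.6229 bits, D_KL(Q||P) = 4.6229 bits. Yes — for this pair D_KL(P||Q) = D_KL(Q||P).

D_KL(P||Q) = Σ P(x) log₂(P(x)/Q(x))

Computing term by term:
  P(1)·log₂(P(1)/Q(1)) = 0.1137·log₂(0.1137/0.1137) = 0.00000
  P(2)·log₂(P(2)/Q(2)) = 0.0099·log₂(0.0099/0.388) = -0.05240
  P(3)·log₂(P(3)/Q(3)) = 0.0099·log₂(0.0099/0.4785) = -0.05539
  P(4)·log₂(P(4)/Q(4)) = 0.4785·log₂(0.4785/0.0099) = 2.67718
  P(5)·log₂(P(5)/Q(5)) = 0.388·log₂(0.388/0.0099) = 2.05348

D_KL(P||Q) = 0.00000 - 0.05240 - 0.05539 + 2.67718 + 2.05348 = 4.62287 ≈ 4.6229 bits

D_KL(Q||P) = Σ Q(x) log₂(Q(x)/P(x))

Computing term by term:
  Q(1)·log₂(Q(1)/P(1)) = 0.1137·log₂(0.1137/0.1137) = 0.00000
  Q(2)·log₂(Q(2)/P(2)) = 0.388·log₂(0.388/0.0099) = 2.05348
  Q(3)·log₂(Q(3)/P(3)) = 0.4785·log₂(0.4785/0.0099) = 2.67718
  Q(4)·log₂(Q(4)/P(4)) = 0.0099·log₂(0.0099/0.4785) = -0.05539
  Q(5)·log₂(Q(5)/P(5)) = 0.0099·log₂(0.0099/0.388) = -0.05240

D_KL(Q||P) = 0.00000 + 2.05348 + 2.67718 - 0.05539 - 0.05240 = 4.62287 ≈ 4.6229 bits

These ARE equal here. Q is P with outcomes relabeled (Q(2) = P(5), Q(3) = P(4), Q(4) = P(3), Q(5) = P(2)) by a relabeling that is its own inverse, so the two sums contain exactly the same terms in a different order. This is a special case — KL divergence is not symmetric in general: D_KL(P||Q) ≠ D_KL(Q||P) for most P, Q.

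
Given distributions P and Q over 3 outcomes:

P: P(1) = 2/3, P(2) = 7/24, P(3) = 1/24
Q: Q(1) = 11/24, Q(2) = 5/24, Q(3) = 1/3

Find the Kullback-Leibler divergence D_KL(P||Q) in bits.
0.3770 bits

D_KL(P||Q) = Σ P(x) log₂(P(x)/Q(x))

Computing term by term:
  P(1)·log₂(P(1)/Q(1)) = (2/3)·log₂((2/3)/(11/24)) = 0.36038
  P(2)·log₂(P(2)/Q(2)) = (7/24)·log₂((7/24)/(5/24)) = 0.14158
  P(3)·log₂(P(3)/Q(3)) = (1/24)·log₂((1/24)/(1/3)) = -0.12500

D_KL(P||Q) = 0.36038 + 0.14158 - 0.12500 = 0.37696 ≈ 0.3770 bits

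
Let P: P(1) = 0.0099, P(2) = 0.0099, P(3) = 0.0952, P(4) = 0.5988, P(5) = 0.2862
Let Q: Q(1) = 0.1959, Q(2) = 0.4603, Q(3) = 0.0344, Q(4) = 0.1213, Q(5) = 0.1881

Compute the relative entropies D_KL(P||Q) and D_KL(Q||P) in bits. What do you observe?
D_KL(P||Q) = 1.5950 bits, D_KL(Q||P) = 2.9494 bits. The two directions give different values (D_KL(Q||P) exceeds D_KL(P||Q) by 1.3544 bits): KL divergence is asymmetric.

D_KL(P||Q) = Σ P(x) log₂(P(x)/Q(x))

Computing term by term:
  P(1)·log₂(P(1)/Q(1)) = 0.0099·log₂(0.0099/0.1959) = -0.04263
  P(2)·log₂(P(2)/Q(2)) = 0.0099·log₂(0.0099/0.4603) = -0.05484
  P(3)·log₂(P(3)/Q(3)) = 0.0952·log₂(0.0952/0.0344) = 0.13981
  P(4)·log₂(P(4)/Q(4)) = 0.5988·log₂(0.5988/0.1213) = 1.37933
  P(5)·log₂(P(5)/Q(5)) = 0.2862·log₂(0.2862/0.1881) = 0.17330

D_KL(P||Q) = -0.04263 - 0.05484 + 0.13981 + 1.37933 + 0.17330 = 1.59497 ≈ 1.5950 bits

D_KL(Q||P) = Σ Q(x) log₂(Q(x)/P(x))

Computing term by term:
  Q(1)·log₂(Q(1)/P(1)) = 0.1959·log₂(0.1959/0.0099) = 0.84365
  Q(2)·log₂(Q(2)/P(2)) = 0.4603·log₂(0.4603/0.0099) = 2.54960
  Q(3)·log₂(Q(3)/P(3)) = 0.0344·log₂(0.0344/0.0952) = -0.05052
  Q(4)·log₂(Q(4)/P(4)) = 0.1213·log₂(0.1213/0.5988) = -0.27941
  Q(5)·log₂(Q(5)/P(5)) = 0.1881·log₂(0.1881/0.2862) = -0.11390

D_KL(Q||P) = 0.84365 + 2.54960 - 0.05052 - 0.27941 - 0.11390 = 2.94942 ≈ 2.9494 bits

These are NOT equal (difference: 1.3544 bits). KL divergence is asymmetric: D_KL(P||Q) ≠ D_KL(Q||P) in general.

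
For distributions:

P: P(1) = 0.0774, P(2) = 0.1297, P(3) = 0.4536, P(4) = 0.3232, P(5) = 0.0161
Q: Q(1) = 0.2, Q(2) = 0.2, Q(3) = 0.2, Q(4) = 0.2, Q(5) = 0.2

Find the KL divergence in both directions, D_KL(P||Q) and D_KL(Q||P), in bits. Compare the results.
D_KL(P||Q) = 0.5141 bits, D_KL(Q||P) = 0.7511 bits. D_KL(Q||P) is larger than D_KL(P||Q) by 0.2370 bits; the two directions differ.

D_KL(P||Q) = Σ P(x) log₂(P(x)/Q(x))

Computing term by term:
  P(1)·log₂(P(1)/Q(1)) = 0.0774·log₂(0.0774/0.2) = -0.10601
  P(2)·log₂(P(2)/Q(2)) = 0.1297·log₂(0.1297/0.2) = -0.08104
  P(3)·log₂(P(3)/Q(3)) = 0.4536·log₂(0.4536/0.2) = 0.53589
  P(4)·log₂(P(4)/Q(4)) = 0.3232·log₂(0.3232/0.2) = 0.22379
  P(5)·log₂(P(5)/Q(5)) = 0.0161·log₂(0.0161/0.2) = -0.05852

D_KL(P||Q) = -0.10601 - 0.08104 + 0.53589 + 0.22379 - 0.05852 = 0.51411 ≈ 0.5141 bits

D_KL(Q||P) = Σ Q(x) log₂(Q(x)/P(x))

Computing term by term:
  Q(1)·log₂(Q(1)/P(1)) = 0.2·log₂(0.2/0.0774) = 0.27392
  Q(2)·log₂(Q(2)/P(2)) = 0.2·log₂(0.2/0.1297) = 0.12496
  Q(3)·log₂(Q(3)/P(3)) = 0.2·log₂(0.2/0.4536) = -0.23628
  Q(4)·log₂(Q(4)/P(4)) = 0.2·log₂(0.2/0.3232) = -0.13849
  Q(5)·log₂(Q(5)/P(5)) = 0.2·log₂(0.2/0.0161) = 0.72697

D_KL(Q||P) = 0.27392 + 0.12496 - 0.23628 - 0.13849 + 0.72697 = 0.75108 ≈ 0.7511 bits

These are NOT equal (difference: 0.2370 bits). KL divergence is asymmetric: D_KL(P||Q) ≠ D_KL(Q||P) in general.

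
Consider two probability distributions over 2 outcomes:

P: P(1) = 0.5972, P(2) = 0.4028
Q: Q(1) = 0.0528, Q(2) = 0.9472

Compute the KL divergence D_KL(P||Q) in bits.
1.5931 bits

D_KL(P||Q) = Σ P(x) log₂(P(x)/Q(x))

Computing term by term:
  P(1)·log₂(P(1)/Q(1)) = 0.5972·log₂(0.5972/0.0528) = 2.08996
  P(2)·log₂(P(2)/Q(2)) = 0.4028·log₂(0.4028/0.9472) = -0.49690

D_KL(P||Q) = 2.08996 - 0.49690 = 1.59306 ≈ 1.5931 bits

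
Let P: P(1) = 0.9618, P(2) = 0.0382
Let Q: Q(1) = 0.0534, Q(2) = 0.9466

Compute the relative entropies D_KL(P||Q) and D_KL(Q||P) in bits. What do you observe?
D_KL(P||Q) = 3.8346 bits, D_KL(Q||P) = 4.1611 bits. The two directions give different values (D_KL(Q||P) exceeds D_KL(P||Q) by 0.3265 bits): KL divergence is asymmetric.

D_KL(P||Q) = Σ P(x) log₂(P(x)/Q(x))

Computing term by term:
  P(1)·log₂(P(1)/Q(1)) = 0.9618·log₂(0.9618/0.0534) = 4.01150
  P(2)·log₂(P(2)/Q(2)) = 0.0382·log₂(0.0382/0.9466) = -0.17691

D_KL(P||Q) = 4.01150 - 0.17691 = 3.83459 ≈ 3.8346 bits

D_KL(Q||P) = Σ Q(x) log₂(Q(x)/P(x))

Computing term by term:
  Q(1)·log₂(Q(1)/P(1)) = 0.0534·log₂(0.0534/0.9618) = -0.22272
  Q(2)·log₂(Q(2)/P(2)) = 0.9466·log₂(0.9466/0.0382) = 4.38381

D_KL(Q||P) = -0.22272 + 4.38381 = 4.16109 ≈ 4.1611 bits

These are NOT equal (difference: 0.3265 bits). KL divergence is asymmetric: D_KL(P||Q) ≠ D_KL(Q||P) in general.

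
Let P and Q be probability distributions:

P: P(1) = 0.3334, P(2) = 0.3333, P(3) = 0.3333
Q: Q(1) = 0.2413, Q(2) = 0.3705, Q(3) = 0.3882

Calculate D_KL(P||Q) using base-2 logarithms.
0.0313 bits

D_KL(P||Q) = Σ P(x) log₂(P(x)/Q(x))

Computing term by term:
  P(1)·log₂(P(1)/Q(1)) = 0.3334·log₂(0.3334/0.2413) = 0.15551
  P(2)·log₂(P(2)/Q(2)) = 0.3333·log₂(0.3333/0.3705) = -0.05088
  P(3)·log₂(P(3)/Q(3)) = 0.3333·log₂(0.3333/0.3882) = -0.07332

D_KL(P||Q) = 0.15551 - 0.05088 - 0.07332 = 0.03131 ≈ 0.0313 bits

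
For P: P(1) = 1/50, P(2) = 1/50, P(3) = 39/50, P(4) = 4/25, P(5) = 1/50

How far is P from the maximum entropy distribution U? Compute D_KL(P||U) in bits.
1.2807 bits

U(i) = 1/5 for all i

D_KL(P||U) = Σ P(x) log₂(P(x) / (1/5))
           = Σ P(x) log₂(P(x)) + log₂(5)
           = log₂(5) - H(P)

H(P) = -Σ P(x) log₂(P(x)):
  -P(1)·log₂(P(1)) = -(1/50)·log₂(1/50) = 0.11288
  -P(2)·log₂(P(2)) = -(1/50)·log₂(1/50) = 0.11288
  -P(3)·log₂(P(3)) = -(39/50)·log₂(39/50) = 0.27959
  -P(4)·log₂(P(4)) = -(4/25)·log₂(4/25) = 0.42302
  -P(5)·log₂(P(5)) = -(1/50)·log₂(1/50) = 0.11288
H(P) = 0.11288 + 0.11288 + 0.27959 + 0.42302 + 0.11288 = 1.04125 bits

log₂(5) = 2.32193 bits

D_KL(P||U) = 2.32193 - 1.04125 = 1.28068 ≈ 1.2807 bits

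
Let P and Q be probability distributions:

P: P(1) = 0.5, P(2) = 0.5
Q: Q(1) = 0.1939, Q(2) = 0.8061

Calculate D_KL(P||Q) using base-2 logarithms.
0.3388 bits

D_KL(P||Q) = Σ P(x) log₂(P(x)/Q(x))

Computing term by term:
  P(1)·log₂(P(1)/Q(1)) = 0.5·log₂(0.5/0.1939) = 0.68331
  P(2)·log₂(P(2)/Q(2)) = 0.5·log₂(0.5/0.8061) = -0.34452

D_KL(P||Q) = 0.68331 - 0.34452 = 0.33879 ≈ 0.3388 bits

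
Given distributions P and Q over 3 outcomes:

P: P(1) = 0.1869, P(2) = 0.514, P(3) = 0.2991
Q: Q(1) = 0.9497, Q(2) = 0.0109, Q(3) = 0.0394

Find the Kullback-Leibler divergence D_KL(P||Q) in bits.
3.2939 bits

D_KL(P||Q) = Σ P(x) log₂(P(x)/Q(x))

Computing term by term:
  P(1)·log₂(P(1)/Q(1)) = 0.1869·log₂(0.1869/0.9497) = -0.43832
  P(2)·log₂(P(2)/Q(2)) = 0.514·log₂(0.514/0.0109) = 2.85752
  P(3)·log₂(P(3)/Q(3)) = 0.2991·log₂(0.2991/0.0394) = 0.87468

D_KL(P||Q) = -0.43832 + 2.85752 + 0.87468 = 3.29388 ≈ 3.2939 bits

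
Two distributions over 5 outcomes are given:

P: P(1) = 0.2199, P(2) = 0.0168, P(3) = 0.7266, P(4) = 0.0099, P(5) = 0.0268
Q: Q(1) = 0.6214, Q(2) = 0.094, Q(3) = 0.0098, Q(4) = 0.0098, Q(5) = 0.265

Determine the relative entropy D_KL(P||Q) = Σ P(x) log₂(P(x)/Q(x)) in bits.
4.0541 bits

D_KL(P||Q) = Σ P(x) log₂(P(x)/Q(x))

Computing term by term:
  P(1)·log₂(P(1)/Q(1)) = 0.2199·log₂(0.2199/0.6214) = -0.32956
  P(2)·log₂(P(2)/Q(2)) = 0.0168·log₂(0.0168/0.094) = -0.04173
  P(3)·log₂(P(3)/Q(3)) = 0.7266·log₂(0.7266/0.0098) = 4.51381
  P(4)·log₂(P(4)/Q(4)) = 0.0099·log₂(0.0099/0.0098) = 0.00015
  P(5)·log₂(P(5)/Q(5)) = 0.0268·log₂(0.0268/0.265) = -0.08859

D_KL(P||Q) = -0.32956 - 0.04173 + 4.51381 + 0.00015 - 0.08859 = 4.05408 ≈ 4.0541 bits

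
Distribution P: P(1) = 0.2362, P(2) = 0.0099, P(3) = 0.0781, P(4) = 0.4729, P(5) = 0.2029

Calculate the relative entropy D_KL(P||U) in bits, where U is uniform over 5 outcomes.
0.4991 bits

U(i) = 1/5 for all i

D_KL(P||U) = Σ P(x) log₂(P(x) / (1/5))
           = Σ P(x) log₂(P(x)) + log₂(5)
           = log₂(5) - H(P)

H(P) = -Σ P(x) log₂(P(x)):
  -P(1)·log₂(P(1)) = -(0.2362)·log₂(0.2362) = 0.49175
  -P(2)·log₂(P(2)) = -(0.0099)·log₂(0.0099) = 0.06592
  -P(3)·log₂(P(3)) = -(0.0781)·log₂(0.0781) = 0.28729
  -P(4)·log₂(P(4)) = -(0.4729)·log₂(0.4729) = 0.51092
  -P(5)·log₂(P(5)) = -(0.2029)·log₂(0.2029) = 0.46691
H(P) = 0.49175 + 0.06592 + 0.28729 + 0.51092 + 0.46691 = 1.82279 bits

log₂(5) = 2.32193 bits

D_KL(P||U) = 2.32193 - 1.82279 = 0.49914 ≈ 0.4991 bits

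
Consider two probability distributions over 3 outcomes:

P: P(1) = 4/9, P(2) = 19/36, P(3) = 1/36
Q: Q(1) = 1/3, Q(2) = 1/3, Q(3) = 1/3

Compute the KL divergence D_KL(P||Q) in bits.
0.4348 bits

D_KL(P||Q) = Σ P(x) log₂(P(x)/Q(x))

Computing term by term:
  P(1)·log₂(P(1)/Q(1)) = (4/9)·log₂((4/9)/(1/3)) = 0.18446
  P(2)·log₂(P(2)/Q(2)) = (19/36)·log₂((19/36)/(1/3)) = 0.34990
  P(3)·log₂(P(3)/Q(3)) = (1/36)·log₂((1/36)/(1/3)) = -0.09958

D_KL(P||Q) = 0.18446 + 0.34990 - 0.09958 = 0.43478 ≈ 0.4348 bits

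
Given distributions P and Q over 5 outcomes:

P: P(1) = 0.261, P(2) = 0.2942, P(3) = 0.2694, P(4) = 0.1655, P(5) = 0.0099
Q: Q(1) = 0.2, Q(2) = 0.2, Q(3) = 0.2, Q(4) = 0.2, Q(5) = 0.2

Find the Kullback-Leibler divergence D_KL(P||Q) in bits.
0.2917 bits

D_KL(P||Q) = Σ P(x) log₂(P(x)/Q(x))

Computing term by term:
  P(1)·log₂(P(1)/Q(1)) = 0.261·log₂(0.261/0.2) = 0.10024
  P(2)·log₂(P(2)/Q(2)) = 0.2942·log₂(0.2942/0.2) = 0.16381
  P(3)·log₂(P(3)/Q(3)) = 0.2694·log₂(0.2694/0.2) = 0.11577
  P(4)·log₂(P(4)/Q(4)) = 0.1655·log₂(0.1655/0.2) = -0.04521
  P(5)·log₂(P(5)/Q(5)) = 0.0099·log₂(0.0099/0.2) = -0.04293

D_KL(P||Q) = 0.10024 + 0.16381 + 0.11577 - 0.04521 - 0.04293 = 0.29168 ≈ 0.2917 bits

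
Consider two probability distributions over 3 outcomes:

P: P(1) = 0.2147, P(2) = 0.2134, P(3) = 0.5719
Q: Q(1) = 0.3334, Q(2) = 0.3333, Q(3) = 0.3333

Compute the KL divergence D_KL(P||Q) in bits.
0.1719 bits

D_KL(P||Q) = Σ P(x) log₂(P(x)/Q(x))

Computing term by term:
  P(1)·log₂(P(1)/Q(1)) = 0.2147·log₂(0.2147/0.3334) = -0.13632
  P(2)·log₂(P(2)/Q(2)) = 0.2134·log₂(0.2134/0.3333) = -0.13727
  P(3)·log₂(P(3)/Q(3)) = 0.5719·log₂(0.5719/0.3333) = 0.44548

D_KL(P||Q) = -0.13632 - 0.13727 + 0.44548 = 0.17189 ≈ 0.1719 bits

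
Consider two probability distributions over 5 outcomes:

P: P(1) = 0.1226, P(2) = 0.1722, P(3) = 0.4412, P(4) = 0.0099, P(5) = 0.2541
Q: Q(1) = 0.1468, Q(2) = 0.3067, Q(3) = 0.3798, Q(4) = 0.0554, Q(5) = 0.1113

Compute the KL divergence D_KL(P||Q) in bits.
0.1981 bits

D_KL(P||Q) = Σ P(x) log₂(P(x)/Q(x))

Computing term by term:
  P(1)·log₂(P(1)/Q(1)) = 0.1226·log₂(0.1226/0.1468) = -0.03186
  P(2)·log₂(P(2)/Q(2)) = 0.1722·log₂(0.1722/0.3067) = -0.14340
  P(3)·log₂(P(3)/Q(3)) = 0.4412·log₂(0.4412/0.3798) = 0.09538
  P(4)·log₂(P(4)/Q(4)) = 0.0099·log₂(0.0099/0.0554) = -0.02460
  P(5)·log₂(P(5)/Q(5)) = 0.2541·log₂(0.2541/0.1113) = 0.30262

D_KL(P||Q) = -0.03186 - 0.14340 + 0.09538 - 0.02460 + 0.30262 = 0.19814 ≈ 0.1981 bits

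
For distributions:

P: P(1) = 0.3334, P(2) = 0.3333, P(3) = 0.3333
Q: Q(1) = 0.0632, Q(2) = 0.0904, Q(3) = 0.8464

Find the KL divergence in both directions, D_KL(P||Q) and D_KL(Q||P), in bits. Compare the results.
D_KL(P||Q) = 0.9792 bits, D_KL(Q||P) = 0.8162 bits. D_KL(P||Q) is larger than D_KL(Q||P) by 0.1630 bits; the two directions differ.

D_KL(P||Q) = Σ P(x) log₂(P(x)/Q(x))

Computing term by term:
  P(1)·log₂(P(1)/Q(1)) = 0.3334·log₂(0.3334/0.0632) = 0.79991
  P(2)·log₂(P(2)/Q(2)) = 0.3333·log₂(0.3333/0.0904) = 0.62741
  P(3)·log₂(P(3)/Q(3)) = 0.3333·log₂(0.3333/0.8464) = -0.44813

D_KL(P||Q) = 0.79991 + 0.62741 - 0.44813 = 0.97919 ≈ 0.9792 bits

D_KL(Q||P) = Σ Q(x) log₂(Q(x)/P(x))

Computing term by term:
  Q(1)·log₂(Q(1)/P(1)) = 0.0632·log₂(0.0632/0.3334) = -0.15163
  Q(2)·log₂(Q(2)/P(2)) = 0.0904·log₂(0.0904/0.3333) = -0.17017
  Q(3)·log₂(Q(3)/P(3)) = 0.8464·log₂(0.8464/0.3333) = 1.13800

D_KL(Q||P) = -0.15163 - 0.17017 + 1.13800 = 0.81620 ≈ 0.8162 bits

These are NOT equal (difference: 0.1630 bits). KL divergence is asymmetric: D_KL(P||Q) ≠ D_KL(Q||P) in general.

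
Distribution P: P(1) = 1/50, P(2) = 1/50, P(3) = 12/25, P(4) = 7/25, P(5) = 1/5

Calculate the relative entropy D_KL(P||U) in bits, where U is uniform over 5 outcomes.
0.6093 bits

U(i) = 1/5 for all i

D_KL(P||U) = Σ P(x) log₂(P(x) / (1/5))
           = Σ P(x) log₂(P(x)) + log₂(5)
           = log₂(5) - H(P)

H(P) = -Σ P(x) log₂(P(x)):
  -P(1)·log₂(P(1)) = -(1/50)·log₂(1/50) = 0.11288
  -P(2)·log₂(P(2)) = -(1/50)·log₂(1/50) = 0.11288
  -P(3)·log₂(P(3)) = -(12/25)·log₂(12/25) = 0.50827
  -P(4)·log₂(P(4)) = -(7/25)·log₂(7/25) = 0.51422
  -P(5)·log₂(P(5)) = -(1/5)·log₂(1/5) = 0.46439
H(P) = 0.11288 + 0.11288 + 0.50827 + 0.51422 + 0.46439 = 1.71264 bits

log₂(5) = 2.32193 bits

D_KL(P||U) = 2.32193 - 1.71264 = 0.60929 ≈ 0.6093 bits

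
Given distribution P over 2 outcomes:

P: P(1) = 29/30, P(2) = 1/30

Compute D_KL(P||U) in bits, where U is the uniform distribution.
0.7892 bits

U(i) = 1/2 for all i

D_KL(P||U) = Σ P(x) log₂(P(x) / (1/2))
           = Σ P(x) log₂(P(x)) + log₂(2)
           = log₂(2) - H(P)

H(P) = -Σ P(x) log₂(P(x)):
  -P(1)·log₂(P(1)) = -(29/30)·log₂(29/30) = 0.04728
  -P(2)·log₂(P(2)) = -(1/30)·log₂(1/30) = 0.16356
H(P) = 0.04728 + 0.16356 = 0.21084 bits

log₂(2) = 1.00000 bits

D_KL(P||U) = 1.00000 - 0.21084 = 0.78916 ≈ 0.7892 bits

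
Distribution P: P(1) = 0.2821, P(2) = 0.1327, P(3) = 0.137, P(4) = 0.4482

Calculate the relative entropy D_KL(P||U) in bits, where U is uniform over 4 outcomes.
0.1865 bits

U(i) = 1/4 for all i

D_KL(P||U) = Σ P(x) log₂(P(x) / (1/4))
           = Σ P(x) log₂(P(x)) + log₂(4)
           = log₂(4) - H(P)

H(P) = -Σ P(x) log₂(P(x)):
  -P(1)·log₂(P(1)) = -(0.2821)·log₂(0.2821) = 0.51504
  -P(2)·log₂(P(2)) = -(0.1327)·log₂(0.1327) = 0.38666
  -P(3)·log₂(P(3)) = -(0.137)·log₂(0.137) = 0.39288
  -P(4)·log₂(P(4)) = -(0.4482)·log₂(0.4482) = 0.51892
H(P) = 0.51504 + 0.38666 + 0.39288 + 0.51892 = 1.81350 bits

log₂(4) = 2.00000 bits

D_KL(P||U) = 2.00000 - 1.81350 = 0.18650 ≈ 0.1865 bits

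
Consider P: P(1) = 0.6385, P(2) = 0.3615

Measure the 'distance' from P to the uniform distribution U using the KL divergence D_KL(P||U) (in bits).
0.0561 bits

U(i) = 1/2 for all i

D_KL(P||U) = Σ P(x) log₂(P(x) / (1/2))
           = Σ P(x) log₂(P(x)) + log₂(2)
           = log₂(2) - H(P)

H(P) = -Σ P(x) log₂(P(x)):
  -P(1)·log₂(P(1)) = -(0.6385)·log₂(0.6385) = 0.41326
  -P(2)·log₂(P(2)) = -(0.3615)·log₂(0.3615) = 0.53066
H(P) = 0.41326 + 0.53066 = 0.94392 bits

log₂(2) = 1.00000 bits

D_KL(P||U) = 1.00000 - 0.94392 = 0.05608 ≈ 0.0561 bits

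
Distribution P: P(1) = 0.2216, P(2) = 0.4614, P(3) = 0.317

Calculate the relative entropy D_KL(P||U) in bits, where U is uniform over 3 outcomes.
0.0629 bits

U(i) = 1/3 for all i

D_KL(P||U) = Σ P(x) log₂(P(x) / (1/3))
           = Σ P(x) log₂(P(x)) + log₂(3)
           = log₂(3) - H(P)

H(P) = -Σ P(x) log₂(P(x)):
  -P(1)·log₂(P(1)) = -(0.2216)·log₂(0.2216) = 0.48175
  -P(2)·log₂(P(2)) = -(0.4614)·log₂(0.4614) = 0.51488
  -P(3)·log₂(P(3)) = -(0.317)·log₂(0.317) = 0.52541
H(P) = 0.48175 + 0.51488 + 0.52541 = 1.52204 bits

log₂(3) = 1.58496 bits

D_KL(P||U) = 1.58496 - 1.52204 = 0.06292 ≈ 0.0629 bits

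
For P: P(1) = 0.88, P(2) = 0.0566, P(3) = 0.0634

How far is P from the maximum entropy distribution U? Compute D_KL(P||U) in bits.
0.9359 bits

U(i) = 1/3 for all i

D_KL(P||U) = Σ P(x) log₂(P(x) / (1/3))
           = Σ P(x) log₂(P(x)) + log₂(3)
           = log₂(3) - H(P)

H(P) = -Σ P(x) log₂(P(x)):
  -P(1)·log₂(P(1)) = -(0.88)·log₂(0.88) = 0.16229
  -P(2)·log₂(P(2)) = -(0.0566)·log₂(0.0566) = 0.23450
  -P(3)·log₂(P(3)) = -(0.0634)·log₂(0.0634) = 0.25229
H(P) = 0.16229 + 0.23450 + 0.25229 = 0.64908 bits

log₂(3) = 1.58496 bits

D_KL(P||U) = 1.58496 - 0.64908 = 0.93588 ≈ 0.9359 bits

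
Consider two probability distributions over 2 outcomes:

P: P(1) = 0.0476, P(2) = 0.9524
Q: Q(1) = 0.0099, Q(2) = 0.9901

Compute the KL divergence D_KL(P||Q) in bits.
0.0545 bits

D_KL(P||Q) = Σ P(x) log₂(P(x)/Q(x))

Computing term by term:
  P(1)·log₂(P(1)/Q(1)) = 0.0476·log₂(0.0476/0.0099) = 0.10784
  P(2)·log₂(P(2)/Q(2)) = 0.9524·log₂(0.9524/0.9901) = -0.05334

D_KL(P||Q) = 0.10784 - 0.05334 = 0.05450 ≈ 0.0545 bits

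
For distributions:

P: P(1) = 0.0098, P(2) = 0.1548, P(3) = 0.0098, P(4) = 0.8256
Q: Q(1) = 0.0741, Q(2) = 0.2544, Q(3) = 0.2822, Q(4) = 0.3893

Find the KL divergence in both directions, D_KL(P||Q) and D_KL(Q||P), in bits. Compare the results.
D_KL(P||Q) = 0.7084 bits, D_KL(Q||P) = 1.3444 bits. D_KL(Q||P) is larger than D_KL(P||Q) by 0.6360 bits; the two directions differ.

D_KL(P||Q) = Σ P(x) log₂(P(x)/Q(x))

Computing term by term:
  P(1)·log₂(P(1)/Q(1)) = 0.0098·log₂(0.0098/0.0741) = -0.02860
  P(2)·log₂(P(2)/Q(2)) = 0.1548·log₂(0.1548/0.2544) = -0.11094
  P(3)·log₂(P(3)/Q(3)) = 0.0098·log₂(0.0098/0.2822) = -0.04751
  P(4)·log₂(P(4)/Q(4)) = 0.8256·log₂(0.8256/0.3893) = 0.89541

D_KL(P||Q) = -0.02860 - 0.11094 - 0.04751 + 0.89541 = 0.70836 ≈ 0.7084 bits

D_KL(Q||P) = Σ Q(x) log₂(Q(x)/P(x))

Computing term by term:
  Q(1)·log₂(Q(1)/P(1)) = 0.0741·log₂(0.0741/0.0098) = 0.21627
  Q(2)·log₂(Q(2)/P(2)) = 0.2544·log₂(0.2544/0.1548) = 0.18233
  Q(3)·log₂(Q(3)/P(3)) = 0.2822·log₂(0.2822/0.0098) = 1.36805
  Q(4)·log₂(Q(4)/P(4)) = 0.3893·log₂(0.3893/0.8256) = -0.42222

D_KL(Q||P) = 0.21627 + 0.18233 + 1.36805 - 0.42222 = 1.34443 ≈ 1.3444 bits

These are NOT equal (difference: 0.6360 bits). KL divergence is asymmetric: D_KL(P||Q) ≠ D_KL(Q||P) in general.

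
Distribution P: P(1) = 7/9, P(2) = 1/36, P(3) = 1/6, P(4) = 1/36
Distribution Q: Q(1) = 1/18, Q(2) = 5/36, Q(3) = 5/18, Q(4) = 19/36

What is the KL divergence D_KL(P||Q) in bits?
2.6560 bits

D_KL(P||Q) = Σ P(x) log₂(P(x)/Q(x))

Computing term by term:
  P(1)·log₂(P(1)/Q(1)) = (7/9)·log₂((7/9)/(1/18)) = 2.96128
  P(2)·log₂(P(2)/Q(2)) = (1/36)·log₂((1/36)/(5/36)) = -0.06450
  P(3)·log₂(P(3)/Q(3)) = (1/6)·log₂((1/6)/(5/18)) = -0.12283
  P(4)·log₂(P(4)/Q(4)) = (1/36)·log₂((1/36)/(19/36)) = -0.11800

D_KL(P||Q) = 2.96128 - 0.06450 - 0.12283 - 0.11800 = 2.65595 ≈ 2.6560 bits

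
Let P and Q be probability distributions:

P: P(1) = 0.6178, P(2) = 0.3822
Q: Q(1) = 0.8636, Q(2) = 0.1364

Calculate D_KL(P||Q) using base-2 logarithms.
0.2696 bits

D_KL(P||Q) = Σ P(x) log₂(P(x)/Q(x))

Computing term by term:
  P(1)·log₂(P(1)/Q(1)) = 0.6178·log₂(0.6178/0.8636) = -0.29854
  P(2)·log₂(P(2)/Q(2)) = 0.3822·log₂(0.3822/0.1364) = 0.56813

D_KL(P||Q) = -0.29854 + 0.56813 = 0.26959 ≈ 0.2696 bits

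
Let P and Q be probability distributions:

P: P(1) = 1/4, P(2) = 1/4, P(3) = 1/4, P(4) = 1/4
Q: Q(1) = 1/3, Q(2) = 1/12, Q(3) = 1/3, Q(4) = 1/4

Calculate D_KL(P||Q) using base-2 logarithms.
0.1887 bits

D_KL(P||Q) = Σ P(x) log₂(P(x)/Q(x))

Computing term by term:
  P(1)·log₂(P(1)/Q(1)) = (1/4)·log₂((1/4)/(1/3)) = -0.10376
  P(2)·log₂(P(2)/Q(2)) = (1/4)·log₂((1/4)/(1/12)) = 0.39624
  P(3)·log₂(P(3)/Q(3)) = (1/4)·log₂((1/4)/(1/3)) = -0.10376
  P(4)·log₂(P(4)/Q(4)) = (1/4)·log₂((1/4)/(1/4)) = 0.00000

D_KL(P||Q) = -0.10376 + 0.39624 - 0.10376 + 0.00000 = 0.18872 ≈ 0.1887 bits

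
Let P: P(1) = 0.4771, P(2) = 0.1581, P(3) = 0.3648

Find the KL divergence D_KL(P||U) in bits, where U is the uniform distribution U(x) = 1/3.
0.1242 bits

U(i) = 1/3 for all i

D_KL(P||U) = Σ P(x) log₂(P(x) / (1/3))
           = Σ P(x) log₂(P(x)) + log₂(3)
           = log₂(3) - H(P)

H(P) = -Σ P(x) log₂(P(x)):
  -P(1)·log₂(P(1)) = -(0.4771)·log₂(0.4771) = 0.50937
  -P(2)·log₂(P(2)) = -(0.1581)·log₂(0.1581) = 0.42072
  -P(3)·log₂(P(3)) = -(0.3648)·log₂(0.3648) = 0.53072
H(P) = 0.50937 + 0.42072 + 0.53072 = 1.46081 bits

log₂(3) = 1.58496 bits

D_KL(P||U) = 1.58496 - 1.46081 = 0.12415 ≈ 0.1242 bits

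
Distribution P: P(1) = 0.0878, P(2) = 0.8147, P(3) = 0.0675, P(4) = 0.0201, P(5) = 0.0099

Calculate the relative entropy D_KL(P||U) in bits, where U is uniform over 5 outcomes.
1.3312 bits

U(i) = 1/5 for all i

D_KL(P||U) = Σ P(x) log₂(P(x) / (1/5))
           = Σ P(x) log₂(P(x)) + log₂(5)
           = log₂(5) - H(P)

H(P) = -Σ P(x) log₂(P(x)):
  -P(1)·log₂(P(1)) = -(0.0878)·log₂(0.0878) = 0.30815
  -P(2)·log₂(P(2)) = -(0.8147)·log₂(0.8147) = 0.24087
  -P(3)·log₂(P(3)) = -(0.0675)·log₂(0.0675) = 0.26251
  -P(4)·log₂(P(4)) = -(0.0201)·log₂(0.0201) = 0.11330
  -P(5)·log₂(P(5)) = -(0.0099)·log₂(0.0099) = 0.06592
H(P) = 0.30815 + 0.24087 + 0.26251 + 0.11330 + 0.06592 = 0.99075 bits

log₂(5) = 2.32193 bits

D_KL(P||U) = 2.32193 - 0.99075 = 1.33118 ≈ 1.3312 bits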